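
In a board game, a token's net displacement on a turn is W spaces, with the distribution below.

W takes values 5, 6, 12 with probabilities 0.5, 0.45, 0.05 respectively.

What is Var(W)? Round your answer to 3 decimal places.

E[W] = (5)(0.5) + (6)(0.45) + (12)(0.05) = 5.8
E[W²] = (5)²(0.5) + (6)²(0.45) + (12)²(0.05) = 35.9
Var(W) = E[W²] − (E[W])² = 35.9 − (5.8)² = 2.26

2.260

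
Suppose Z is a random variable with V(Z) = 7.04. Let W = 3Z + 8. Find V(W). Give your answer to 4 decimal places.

63.3600

V(3Z + 8) = (3)²·V(Z) = 9·7.04 = 63.36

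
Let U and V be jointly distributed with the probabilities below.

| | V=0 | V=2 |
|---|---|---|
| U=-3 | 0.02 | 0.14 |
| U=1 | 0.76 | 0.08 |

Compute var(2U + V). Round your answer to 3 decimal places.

5.934

E[U] = 0.36,  E[V] = 0.44,  E[UV] = -0.68
var(U) = 2.28 − (0.36)² = 2.1504;  var(V) = 0.88 − (0.44)² = 0.6864
Cov(U,V) = -0.68 − (0.36)(0.44) = -0.8384
var(2U + V) = (2)²·2.1504 + (1)²·0.6864 + 2·(2)·(1)·-0.8384 = 5.9344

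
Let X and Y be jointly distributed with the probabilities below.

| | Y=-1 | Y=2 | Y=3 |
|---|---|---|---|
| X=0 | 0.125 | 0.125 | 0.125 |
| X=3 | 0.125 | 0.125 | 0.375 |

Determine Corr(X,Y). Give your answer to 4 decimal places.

E[X] = 1.875,  E[Y] = 1.75
E[XY] = 3.75
Cov(X,Y) = E[XY] − E[X]E[Y] = 3.75 − (1.875)(1.75) = 0.46875
var(X) = 2.109375,  var(Y) = 2.6875
ρ = 0.46875 / √(2.109375·2.6875) ≈ 0.1969

0.1969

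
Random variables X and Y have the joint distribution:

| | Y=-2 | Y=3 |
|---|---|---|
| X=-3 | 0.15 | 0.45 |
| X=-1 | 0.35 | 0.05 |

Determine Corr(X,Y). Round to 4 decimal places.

-0.6124

E[X] = -2.2,  E[Y] = 0.5
E[XY] = -2.6
Cov(X,Y) = E[XY] − E[X]E[Y] = -2.6 − (-2.2)(0.5) = -1.5
Var(X) = 0.96,  Var(Y) = 6.25
ρ = -1.5 / √(0.96·6.25) ≈ -0.6124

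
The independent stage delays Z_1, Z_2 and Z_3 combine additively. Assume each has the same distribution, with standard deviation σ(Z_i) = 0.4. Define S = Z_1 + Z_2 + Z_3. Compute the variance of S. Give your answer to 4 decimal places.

Var(Z_i) = (0.4)² = 0.16
By independence, Var(S) = (1)²Var(Z_1) + (1)²Var(Z_2) + (1)²Var(Z_3)
= (1)²·0.16 + (1)²·0.16 + (1)²·0.16 = 0.48

0.4800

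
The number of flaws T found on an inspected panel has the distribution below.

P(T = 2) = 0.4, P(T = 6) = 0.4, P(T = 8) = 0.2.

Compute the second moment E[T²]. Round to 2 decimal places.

E[T²] = (2)²(0.4) + (6)²(0.4) + (8)²(0.2) = 28.8

28.80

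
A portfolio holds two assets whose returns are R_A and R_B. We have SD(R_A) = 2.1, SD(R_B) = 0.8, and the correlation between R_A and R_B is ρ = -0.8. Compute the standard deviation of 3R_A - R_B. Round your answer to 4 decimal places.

6.9566

var(R_A) = (2.1)² = 4.41;  var(R_B) = (0.8)² = 0.64
cov(R_A,R_B) = ρ·SD(R_A)·SD(R_B) = -0.8·2.1·0.8 = -1.344
var(3R_A - R_B) = (3)²·var(R_A) + (-1)²·var(R_B) + 2·(3)·(-1)·cov(R_A,R_B)
= 9·4.41 + 1·0.64 + -6·-1.344 = 48.394
SD(3R_A - R_B) = √48.394 ≈ 6.9566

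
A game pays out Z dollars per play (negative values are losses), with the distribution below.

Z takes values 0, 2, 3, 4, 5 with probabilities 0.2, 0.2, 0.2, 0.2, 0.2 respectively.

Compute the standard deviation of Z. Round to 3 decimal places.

E[Z] = (0)(0.2) + (2)(0.2) + (3)(0.2) + (4)(0.2) + (5)(0.2) = 2.8
E[Z²] = (0)²(0.2) + (2)²(0.2) + (3)²(0.2) + (4)²(0.2) + (5)²(0.2) = 10.8
var(Z) = E[Z²] − (E[Z])² = 10.8 − (2.8)² = 2.96
σ(Z) = √2.96 ≈ 1.720

1.720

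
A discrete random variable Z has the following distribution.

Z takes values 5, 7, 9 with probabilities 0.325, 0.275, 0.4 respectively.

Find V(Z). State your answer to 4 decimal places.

E[Z] = (5)(0.325) + (7)(0.275) + (9)(0.4) = 7.15
E[Z²] = (5)²(0.325) + (7)²(0.275) + (9)²(0.4) = 54
V(Z) = E[Z²] − (E[Z])² = 54 − (7.15)² = 2.8775

2.8775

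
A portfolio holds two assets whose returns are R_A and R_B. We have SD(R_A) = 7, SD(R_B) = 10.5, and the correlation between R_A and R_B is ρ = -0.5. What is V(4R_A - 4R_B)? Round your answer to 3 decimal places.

3724.000

V(R_A) = (7)² = 49;  V(R_B) = (10.5)² = 110.25
Cov(R_A,R_B) = ρ·SD(R_A)·SD(R_B) = -0.5·7·10.5 = -36.75
V(4R_A - 4R_B) = (4)²·V(R_A) + (-4)²·V(R_B) + 2·(4)·(-4)·Cov(R_A,R_B)
= 16·49 + 16·110.25 + -32·-36.75 = 3724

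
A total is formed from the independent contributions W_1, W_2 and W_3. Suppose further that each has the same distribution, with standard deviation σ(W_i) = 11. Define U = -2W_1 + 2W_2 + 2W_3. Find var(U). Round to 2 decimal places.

var(W_i) = (11)² = 121
By independence, var(U) = (-2)²var(W_1) + (2)²var(W_2) + (2)²var(W_3)
= (-2)²·121 + (2)²·121 + (2)²·121 = 1452

1452.00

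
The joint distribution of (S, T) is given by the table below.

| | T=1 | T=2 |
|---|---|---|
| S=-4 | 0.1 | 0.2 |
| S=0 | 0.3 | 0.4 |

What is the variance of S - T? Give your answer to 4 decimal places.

3.7600

E[S] = -1.2,  E[T] = 1.6,  E[ST] = -2
Var(S) = 4.8 − (-1.2)² = 3.36;  Var(T) = 2.8 − (1.6)² = 0.24
cov(S,T) = -2 − (-1.2)(1.6) = -0.08
Var(S - T) = (1)²·3.36 + (-1)²·0.24 + 2·(1)·(-1)·-0.08 = 3.76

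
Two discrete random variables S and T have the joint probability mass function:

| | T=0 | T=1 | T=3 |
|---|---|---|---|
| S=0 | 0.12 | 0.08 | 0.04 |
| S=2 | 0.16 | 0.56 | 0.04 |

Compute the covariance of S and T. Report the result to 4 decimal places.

E[S] = 1.52,  E[T] = 0.88
E[ST] = 1.36
cov(S,T) = E[ST] − E[S]E[T] = 1.36 − (1.52)(0.88) = 0.0224

0.0224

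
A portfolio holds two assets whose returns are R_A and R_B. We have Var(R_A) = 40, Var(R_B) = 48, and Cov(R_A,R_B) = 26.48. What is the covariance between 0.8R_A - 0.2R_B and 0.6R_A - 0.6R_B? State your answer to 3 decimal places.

Cov(0.8R_A - 0.2R_B, 0.6R_A - 0.6R_B) = (0.8)(0.6)Var(R_A) + (-0.2)(-0.6)Var(R_B) + [(0.8)(-0.6) + (-0.2)(0.6)]Cov(R_A,R_B)
= 0.48·40 + 0.12·48 + -0.6·26.48 = 9.072

9.072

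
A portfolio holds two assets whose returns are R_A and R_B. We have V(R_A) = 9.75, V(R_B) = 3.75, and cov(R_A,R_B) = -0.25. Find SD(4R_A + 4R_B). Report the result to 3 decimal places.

V(4R_A + 4R_B) = (4)²·V(R_A) + (4)²·V(R_B) + 2·(4)·(4)·cov(R_A,R_B)
= 16·9.75 + 16·3.75 + 32·-0.25 = 208
SD(4R_A + 4R_B) = √208 ≈ 14.422

14.422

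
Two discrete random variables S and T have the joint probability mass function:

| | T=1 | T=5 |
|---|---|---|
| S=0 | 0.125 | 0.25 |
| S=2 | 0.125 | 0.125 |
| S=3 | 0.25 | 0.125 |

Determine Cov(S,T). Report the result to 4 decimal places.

E[S] = 1.625,  E[T] = 3
E[ST] = 4.125
Cov(S,T) = E[ST] − E[S]E[T] = 4.125 − (1.625)(3) = -0.75

-0.7500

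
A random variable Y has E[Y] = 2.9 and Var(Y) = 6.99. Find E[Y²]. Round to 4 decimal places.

E[Y²] = Var(Y) + (E[Y])² = 6.99 + (2.9)² = 15.4

15.4000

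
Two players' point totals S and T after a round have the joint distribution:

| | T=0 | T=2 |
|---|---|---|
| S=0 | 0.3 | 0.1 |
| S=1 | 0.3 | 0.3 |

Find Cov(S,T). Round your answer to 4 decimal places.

E[S] = 0.6,  E[T] = 0.8
E[ST] = 0.6
Cov(S,T) = E[ST] − E[S]E[T] = 0.6 − (0.6)(0.8) = 0.12

0.1200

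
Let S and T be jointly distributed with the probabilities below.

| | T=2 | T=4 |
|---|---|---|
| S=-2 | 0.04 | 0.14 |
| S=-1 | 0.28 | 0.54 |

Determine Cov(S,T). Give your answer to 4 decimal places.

-0.0352

E[S] = -1.18,  E[T] = 3.36
E[ST] = -4
Cov(S,T) = E[ST] − E[S]E[T] = -4 − (-1.18)(3.36) = -0.0352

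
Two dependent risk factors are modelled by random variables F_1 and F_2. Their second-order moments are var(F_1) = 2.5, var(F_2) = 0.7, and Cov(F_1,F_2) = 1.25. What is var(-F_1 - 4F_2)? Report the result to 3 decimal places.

23.700

var(-F_1 - 4F_2) = (-1)²·var(F_1) + (-4)²·var(F_2) + 2·(-1)·(-4)·Cov(F_1,F_2)
= 1·2.5 + 16·0.7 + 8·1.25 = 23.7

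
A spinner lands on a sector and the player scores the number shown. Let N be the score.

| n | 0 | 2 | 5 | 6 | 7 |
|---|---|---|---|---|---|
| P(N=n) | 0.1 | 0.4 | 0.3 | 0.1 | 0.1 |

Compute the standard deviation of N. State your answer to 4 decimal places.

2.1541

E[N] = (0)(0.1) + (2)(0.4) + (5)(0.3) + (6)(0.1) + (7)(0.1) = 3.6
E[N²] = (0)²(0.1) + (2)²(0.4) + (5)²(0.3) + (6)²(0.1) + (7)²(0.1) = 17.6
var(N) = E[N²] − (E[N])² = 17.6 − (3.6)² = 4.64
SD(N) = √4.64 ≈ 2.1541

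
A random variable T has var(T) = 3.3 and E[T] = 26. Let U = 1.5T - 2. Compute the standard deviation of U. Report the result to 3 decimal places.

2.725

var(1.5T - 2) = (1.5)²·3.3 = 7.425
σ(U) = √7.425 ≈ 2.725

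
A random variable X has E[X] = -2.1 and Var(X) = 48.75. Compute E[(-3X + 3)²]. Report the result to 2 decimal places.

525.24

E[-3X + 3] = -3·-2.1 + 3 = 9.3
Var(-3X + 3) = (-3)²·48.75 = 438.75
E[(-3X + 3)²] = Var((-3X + 3)) + (E[(-3X + 3)])² = 438.75 + (9.3)² = 525.24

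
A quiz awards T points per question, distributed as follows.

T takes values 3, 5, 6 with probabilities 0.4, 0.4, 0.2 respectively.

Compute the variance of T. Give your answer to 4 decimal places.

E[T] = (3)(0.4) + (5)(0.4) + (6)(0.2) = 4.4
E[T²] = (3)²(0.4) + (5)²(0.4) + (6)²(0.2) = 20.8
V(T) = E[T²] − (E[T])² = 20.8 − (4.4)² = 1.44

1.4400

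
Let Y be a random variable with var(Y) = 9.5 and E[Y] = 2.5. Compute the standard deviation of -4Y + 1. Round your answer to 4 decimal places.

var(-4Y + 1) = (-4)²·9.5 = 152
sd(-4Y + 1) = √152 ≈ 12.3288

12.3288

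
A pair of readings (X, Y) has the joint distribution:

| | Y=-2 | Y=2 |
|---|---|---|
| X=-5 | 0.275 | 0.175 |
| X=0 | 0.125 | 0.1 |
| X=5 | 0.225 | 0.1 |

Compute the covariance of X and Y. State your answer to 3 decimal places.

E[X] = -0.625,  E[Y] = -0.5
E[XY] = -0.25
Cov(X,Y) = E[XY] − E[X]E[Y] = -0.25 − (-0.625)(-0.5) = -0.5625

-0.563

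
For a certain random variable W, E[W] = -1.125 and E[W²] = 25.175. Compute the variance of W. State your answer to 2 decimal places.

23.91

Var(W) = 25.175 − (-1.125)² = 23.909375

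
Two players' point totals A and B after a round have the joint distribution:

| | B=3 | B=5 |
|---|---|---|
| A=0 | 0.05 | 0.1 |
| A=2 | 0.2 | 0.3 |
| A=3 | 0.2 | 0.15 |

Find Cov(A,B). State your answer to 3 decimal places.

E[A] = 2.05,  E[B] = 4.1
E[AB] = 8.25
Cov(A,B) = E[AB] − E[A]E[B] = 8.25 − (2.05)(4.1) = -0.155

-0.155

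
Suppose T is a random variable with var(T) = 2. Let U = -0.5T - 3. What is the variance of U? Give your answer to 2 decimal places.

0.50

var(-0.5T - 3) = (-0.5)²·var(T) = 0.25·2 = 0.5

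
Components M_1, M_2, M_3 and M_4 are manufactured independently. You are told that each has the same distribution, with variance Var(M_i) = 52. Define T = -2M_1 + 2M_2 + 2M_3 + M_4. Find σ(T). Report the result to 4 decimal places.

26.0000

By independence, Var(T) = (-2)²Var(M_1) + (2)²Var(M_2) + (2)²Var(M_3) + (1)²Var(M_4)
= (-2)²·52 + (2)²·52 + (2)²·52 + (1)²·52 = 676
σ(T) = √676 ≈ 26.0000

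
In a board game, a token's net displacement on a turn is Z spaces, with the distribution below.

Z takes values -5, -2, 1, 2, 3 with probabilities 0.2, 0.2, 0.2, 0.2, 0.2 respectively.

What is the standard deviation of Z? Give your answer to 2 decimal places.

2.93

E[Z] = (-5)(0.2) + (-2)(0.2) + (1)(0.2) + (2)(0.2) + (3)(0.2) = -0.2
E[Z²] = (-5)²(0.2) + (-2)²(0.2) + (1)²(0.2) + (2)²(0.2) + (3)²(0.2) = 8.6
Var(Z) = E[Z²] − (E[Z])² = 8.6 − (-0.2)² = 8.56
σ(Z) = √8.56 ≈ 2.93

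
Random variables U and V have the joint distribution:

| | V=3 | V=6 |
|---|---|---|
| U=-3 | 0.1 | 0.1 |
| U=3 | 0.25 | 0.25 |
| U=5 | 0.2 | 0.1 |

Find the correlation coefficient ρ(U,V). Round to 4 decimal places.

E[U] = 2.4,  E[V] = 4.35
E[UV] = 10.05
Cov(U,V) = E[UV] − E[U]E[V] = 10.05 − (2.4)(4.35) = -0.39
Var(U) = 8.04,  Var(V) = 2.2275
ρ = -0.39 / √(8.04·2.2275) ≈ -0.0922

-0.0922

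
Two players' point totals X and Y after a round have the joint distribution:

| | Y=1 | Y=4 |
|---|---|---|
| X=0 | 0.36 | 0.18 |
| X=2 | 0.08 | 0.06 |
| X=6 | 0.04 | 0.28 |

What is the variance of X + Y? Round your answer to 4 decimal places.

E[X] = 2.2,  E[Y] = 2.56,  E[XY] = 7.6
var(X) = 12.08 − (2.2)² = 7.24;  var(Y) = 8.8 − (2.56)² = 2.2464
cov(X,Y) = 7.6 − (2.2)(2.56) = 1.968
var(X + Y) = (1)²·7.24 + (1)²·2.2464 + 2·(1)·(1)·1.968 = 13.4224

13.4224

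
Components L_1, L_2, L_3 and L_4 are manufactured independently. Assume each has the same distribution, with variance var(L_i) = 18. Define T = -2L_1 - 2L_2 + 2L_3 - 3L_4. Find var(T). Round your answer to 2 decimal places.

By independence, var(T) = (-2)²var(L_1) + (-2)²var(L_2) + (2)²var(L_3) + (-3)²var(L_4)
= (-2)²·18 + (-2)²·18 + (2)²·18 + (-3)²·18 = 378

378.00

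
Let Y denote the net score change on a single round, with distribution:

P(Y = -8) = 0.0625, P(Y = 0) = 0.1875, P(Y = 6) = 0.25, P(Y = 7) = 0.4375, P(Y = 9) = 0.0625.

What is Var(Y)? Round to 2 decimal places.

18.11

E[Y] = (-8)(0.0625) + (0)(0.1875) + (6)(0.25) + (7)(0.4375) + (9)(0.0625) = 4.625
E[Y²] = (-8)²(0.0625) + (0)²(0.1875) + (6)²(0.25) + (7)²(0.4375) + (9)²(0.0625) = 39.5
Var(Y) = E[Y²] − (E[Y])² = 39.5 − (4.625)² = 18.109375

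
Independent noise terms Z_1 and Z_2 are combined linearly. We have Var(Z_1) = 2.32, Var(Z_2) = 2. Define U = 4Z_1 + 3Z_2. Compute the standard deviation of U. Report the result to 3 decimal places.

7.424

By independence, Var(U) = (4)²Var(Z_1) + (3)²Var(Z_2)
= (4)²·2.32 + (3)²·2 = 55.12
sd(U) = √55.12 ≈ 7.424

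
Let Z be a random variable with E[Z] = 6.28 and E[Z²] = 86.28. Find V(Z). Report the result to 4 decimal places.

V(Z) = 86.28 − (6.28)² = 46.8416

46.8416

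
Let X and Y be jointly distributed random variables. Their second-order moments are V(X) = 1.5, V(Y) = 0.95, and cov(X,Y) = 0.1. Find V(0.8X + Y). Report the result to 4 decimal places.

V(0.8X + Y) = (0.8)²·V(X) + (1)²·V(Y) + 2·(0.8)·(1)·cov(X,Y)
= 0.64·1.5 + 1·0.95 + 1.6·0.1 = 2.07

2.0700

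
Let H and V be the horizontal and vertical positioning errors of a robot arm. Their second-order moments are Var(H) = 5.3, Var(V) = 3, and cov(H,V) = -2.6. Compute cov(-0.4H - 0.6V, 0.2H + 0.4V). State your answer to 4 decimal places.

-0.4160

cov(-0.4H - 0.6V, 0.2H + 0.4V) = (-0.4)(0.2)Var(H) + (-0.6)(0.4)Var(V) + [(-0.4)(0.4) + (-0.6)(0.2)]cov(H,V)
= -0.08·5.3 + -0.24·3 + -0.28·-2.6 = -0.416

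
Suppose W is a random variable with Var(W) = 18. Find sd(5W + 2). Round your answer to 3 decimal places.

21.213

Var(5W + 2) = (5)²·18 = 450
sd(5W + 2) = √450 ≈ 21.213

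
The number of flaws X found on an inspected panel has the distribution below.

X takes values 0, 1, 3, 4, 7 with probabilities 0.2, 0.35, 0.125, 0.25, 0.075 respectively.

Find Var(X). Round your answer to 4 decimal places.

E[X] = (0)(0.2) + (1)(0.35) + (3)(0.125) + (4)(0.25) + (7)(0.075) = 2.25
E[X²] = (0)²(0.2) + (1)²(0.35) + (3)²(0.125) + (4)²(0.25) + (7)²(0.075) = 9.15
Var(X) = E[X²] − (E[X])² = 9.15 − (2.25)² = 4.0875

4.0875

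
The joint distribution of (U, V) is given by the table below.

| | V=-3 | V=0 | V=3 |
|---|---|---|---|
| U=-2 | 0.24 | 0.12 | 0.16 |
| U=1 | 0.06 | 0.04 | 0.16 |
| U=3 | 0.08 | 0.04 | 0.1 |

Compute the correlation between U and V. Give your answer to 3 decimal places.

E[U] = -0.12,  E[V] = 0.12
E[UV] = 0.96
Cov(U,V) = E[UV] − E[U]E[V] = 0.96 − (-0.12)(0.12) = 0.9744
Var(U) = 4.3056,  Var(V) = 7.1856
ρ = 0.9744 / √(4.3056·7.1856) ≈ 0.175

0.175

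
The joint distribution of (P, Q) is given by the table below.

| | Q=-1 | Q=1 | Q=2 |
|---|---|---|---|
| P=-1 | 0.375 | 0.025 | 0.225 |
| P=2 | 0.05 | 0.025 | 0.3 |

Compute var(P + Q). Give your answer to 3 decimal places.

E[P] = 0.125,  E[Q] = 0.675,  E[PQ] = 1.05
var(P) = 2.125 − (0.125)² = 2.109375;  var(Q) = 2.575 − (0.675)² = 2.119375
cov(P,Q) = 1.05 − (0.125)(0.675) = 0.965625
var(P + Q) = (1)²·2.109375 + (1)²·2.119375 + 2·(1)·(1)·0.965625 = 6.16

6.160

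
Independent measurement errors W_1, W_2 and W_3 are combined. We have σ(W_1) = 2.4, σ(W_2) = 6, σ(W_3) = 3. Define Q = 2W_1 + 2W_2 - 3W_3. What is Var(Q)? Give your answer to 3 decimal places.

248.040

Var(W_1) = 5.76, Var(W_2) = 36, Var(W_3) = 9
By independence, Var(Q) = (2)²Var(W_1) + (2)²Var(W_2) + (-3)²Var(W_3)
= (2)²·5.76 + (2)²·36 + (-3)²·9 = 248.04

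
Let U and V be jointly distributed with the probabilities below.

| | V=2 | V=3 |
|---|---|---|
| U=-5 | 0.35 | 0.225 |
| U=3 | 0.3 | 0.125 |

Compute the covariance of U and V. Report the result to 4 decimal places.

E[U] = -1.6,  E[V] = 2.35
E[UV] = -3.95
Cov(U,V) = E[UV] − E[U]E[V] = -3.95 − (-1.6)(2.35) = -0.19

-0.1900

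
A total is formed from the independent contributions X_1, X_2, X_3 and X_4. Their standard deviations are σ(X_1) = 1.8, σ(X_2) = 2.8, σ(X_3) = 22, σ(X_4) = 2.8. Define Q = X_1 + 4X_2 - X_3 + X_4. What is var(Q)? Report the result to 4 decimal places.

var(X_1) = 3.24, var(X_2) = 7.84, var(X_3) = 484, var(X_4) = 7.84
By independence, var(Q) = (1)²var(X_1) + (4)²var(X_2) + (-1)²var(X_3) + (1)²var(X_4)
= (1)²·3.24 + (4)²·7.84 + (-1)²·484 + (1)²·7.84 = 620.52

620.5200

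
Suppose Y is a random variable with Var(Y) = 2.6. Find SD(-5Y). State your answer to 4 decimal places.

8.0623

Var(-5Y) = (-5)²·2.6 = 65
SD(-5Y) = √65 ≈ 8.0623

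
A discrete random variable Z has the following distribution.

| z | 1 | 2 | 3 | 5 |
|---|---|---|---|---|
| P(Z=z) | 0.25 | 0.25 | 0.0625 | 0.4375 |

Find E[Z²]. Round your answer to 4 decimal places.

E[Z²] = (1)²(0.25) + (2)²(0.25) + (3)²(0.0625) + (5)²(0.4375) = 12.75

12.7500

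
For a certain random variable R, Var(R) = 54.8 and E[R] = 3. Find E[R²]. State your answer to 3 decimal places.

63.800

E[R²] = Var(R) + (E[R])² = 54.8 + (3)² = 63.8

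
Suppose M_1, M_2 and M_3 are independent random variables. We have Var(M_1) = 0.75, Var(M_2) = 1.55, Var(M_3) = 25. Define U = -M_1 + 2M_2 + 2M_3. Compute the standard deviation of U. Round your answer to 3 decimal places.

10.342

By independence, Var(U) = (-1)²Var(M_1) + (2)²Var(M_2) + (2)²Var(M_3)
= (-1)²·0.75 + (2)²·1.55 + (2)²·25 = 106.95
SD(U) = √106.95 ≈ 10.342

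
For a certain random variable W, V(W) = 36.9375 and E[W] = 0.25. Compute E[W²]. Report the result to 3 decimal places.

37.000

E[W²] = V(W) + (E[W])² = 36.9375 + (0.25)² = 37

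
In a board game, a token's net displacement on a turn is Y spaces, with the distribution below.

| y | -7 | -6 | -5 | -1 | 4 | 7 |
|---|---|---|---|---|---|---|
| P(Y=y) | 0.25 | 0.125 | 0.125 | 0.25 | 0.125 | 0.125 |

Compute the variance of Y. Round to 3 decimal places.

E[Y] = (-7)(0.25) + (-6)(0.125) + (-5)(0.125) + (-1)(0.25) + (4)(0.125) + (7)(0.125) = -2
E[Y²] = (-7)²(0.25) + (-6)²(0.125) + (-5)²(0.125) + (-1)²(0.25) + (4)²(0.125) + (7)²(0.125) = 28.25
var(Y) = E[Y²] − (E[Y])² = 28.25 − (-2)² = 24.25

24.250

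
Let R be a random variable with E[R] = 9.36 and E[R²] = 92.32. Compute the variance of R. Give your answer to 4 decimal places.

4.7104

V(R) = 92.32 − (9.36)² = 4.7104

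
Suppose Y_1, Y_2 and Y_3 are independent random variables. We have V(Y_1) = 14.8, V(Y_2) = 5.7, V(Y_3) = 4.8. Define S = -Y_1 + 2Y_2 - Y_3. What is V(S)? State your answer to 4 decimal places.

42.4000

By independence, V(S) = (-1)²V(Y_1) + (2)²V(Y_2) + (-1)²V(Y_3)
= (-1)²·14.8 + (2)²·5.7 + (-1)²·4.8 = 42.4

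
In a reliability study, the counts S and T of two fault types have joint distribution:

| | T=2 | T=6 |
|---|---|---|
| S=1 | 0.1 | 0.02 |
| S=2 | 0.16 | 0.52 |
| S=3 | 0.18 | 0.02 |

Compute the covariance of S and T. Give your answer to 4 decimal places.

-0.1792

E[S] = 2.08,  E[T] = 4.24
E[ST] = 8.64
cov(S,T) = E[ST] − E[S]E[T] = 8.64 − (2.08)(4.24) = -0.1792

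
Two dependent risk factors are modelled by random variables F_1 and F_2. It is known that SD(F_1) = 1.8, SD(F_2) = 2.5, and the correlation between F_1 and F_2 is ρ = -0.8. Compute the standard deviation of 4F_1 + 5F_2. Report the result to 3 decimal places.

8.006

var(F_1) = (1.8)² = 3.24;  var(F_2) = (2.5)² = 6.25
Cov(F_1,F_2) = ρ·SD(F_1)·SD(F_2) = -0.8·1.8·2.5 = -3.6
var(4F_1 + 5F_2) = (4)²·var(F_1) + (5)²·var(F_2) + 2·(4)·(5)·Cov(F_1,F_2)
= 16·3.24 + 25·6.25 + 40·-3.6 = 64.09
SD(4F_1 + 5F_2) = √64.09 ≈ 8.006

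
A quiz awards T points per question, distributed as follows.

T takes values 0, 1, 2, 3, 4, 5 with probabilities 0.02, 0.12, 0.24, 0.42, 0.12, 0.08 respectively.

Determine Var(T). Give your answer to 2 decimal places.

E[T] = (0)(0.02) + (1)(0.12) + (2)(0.24) + (3)(0.42) + (4)(0.12) + (5)(0.08) = 2.74
E[T²] = (0)²(0.02) + (1)²(0.12) + (2)²(0.24) + (3)²(0.42) + (4)²(0.12) + (5)²(0.08) = 8.78
Var(T) = E[T²] − (E[T])² = 8.78 − (2.74)² = 1.2724

1.27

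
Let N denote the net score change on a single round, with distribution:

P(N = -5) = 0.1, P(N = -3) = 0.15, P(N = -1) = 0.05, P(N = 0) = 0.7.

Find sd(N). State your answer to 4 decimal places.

E[N] = (-5)(0.1) + (-3)(0.15) + (-1)(0.05) + (0)(0.7) = -1
E[N²] = (-5)²(0.1) + (-3)²(0.15) + (-1)²(0.05) + (0)²(0.7) = 3.9
var(N) = E[N²] − (E[N])² = 3.9 − (-1)² = 2.9
sd(N) = √2.9 ≈ 1.7029

1.7029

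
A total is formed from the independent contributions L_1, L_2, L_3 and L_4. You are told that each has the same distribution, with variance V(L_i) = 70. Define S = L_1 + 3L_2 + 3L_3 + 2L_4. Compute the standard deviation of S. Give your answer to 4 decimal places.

By independence, V(S) = (1)²V(L_1) + (3)²V(L_2) + (3)²V(L_3) + (2)²V(L_4)
= (1)²·70 + (3)²·70 + (3)²·70 + (2)²·70 = 1610
σ(S) = √1610 ≈ 40.1248

40.1248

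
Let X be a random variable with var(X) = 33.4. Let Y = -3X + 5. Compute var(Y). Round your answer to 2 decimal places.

300.60

var(-3X + 5) = (-3)²·var(X) = 9·33.4 = 300.6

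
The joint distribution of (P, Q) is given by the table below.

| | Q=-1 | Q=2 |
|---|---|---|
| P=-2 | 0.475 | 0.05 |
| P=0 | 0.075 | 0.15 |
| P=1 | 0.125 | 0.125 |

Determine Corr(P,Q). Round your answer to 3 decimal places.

0.465

E[P] = -0.8,  E[Q] = -0.025
E[PQ] = 0.875
cov(P,Q) = E[PQ] − E[P]E[Q] = 0.875 − (-0.8)(-0.025) = 0.855
V(P) = 1.71,  V(Q) = 1.974375
ρ = 0.855 / √(1.71·1.974375) ≈ 0.465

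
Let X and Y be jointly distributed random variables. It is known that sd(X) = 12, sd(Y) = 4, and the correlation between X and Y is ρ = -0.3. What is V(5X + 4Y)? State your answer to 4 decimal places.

V(X) = (12)² = 144;  V(Y) = (4)² = 16
cov(X,Y) = ρ·sd(X)·sd(Y) = -0.3·12·4 = -14.4
V(5X + 4Y) = (5)²·V(X) + (4)²·V(Y) + 2·(5)·(4)·cov(X,Y)
= 25·144 + 16·16 + 40·-14.4 = 3280

3280.0000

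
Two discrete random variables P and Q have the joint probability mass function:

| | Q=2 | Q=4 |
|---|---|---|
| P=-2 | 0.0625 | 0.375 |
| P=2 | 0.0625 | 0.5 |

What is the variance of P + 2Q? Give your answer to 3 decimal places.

5.938

E[P] = 0.25,  E[Q] = 3.75,  E[PQ] = 1
Var(P) = 4 − (0.25)² = 3.9375;  Var(Q) = 14.5 − (3.75)² = 0.4375
Cov(P,Q) = 1 − (0.25)(3.75) = 0.0625
Var(P + 2Q) = (1)²·3.9375 + (2)²·0.4375 + 2·(1)·(2)·0.0625 = 5.9375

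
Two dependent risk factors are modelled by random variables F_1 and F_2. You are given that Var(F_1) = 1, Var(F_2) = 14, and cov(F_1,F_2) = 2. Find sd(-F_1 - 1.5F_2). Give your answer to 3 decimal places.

6.205

Var(-F_1 - 1.5F_2) = (-1)²·Var(F_1) + (-1.5)²·Var(F_2) + 2·(-1)·(-1.5)·cov(F_1,F_2)
= 1·1 + 2.25·14 + 3·2 = 38.5
sd(-F_1 - 1.5F_2) = √38.5 ≈ 6.205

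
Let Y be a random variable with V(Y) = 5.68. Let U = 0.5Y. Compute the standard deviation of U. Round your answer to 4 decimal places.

1.1916

V(0.5Y) = (0.5)²·5.68 = 1.42
σ(U) = √1.42 ≈ 1.1916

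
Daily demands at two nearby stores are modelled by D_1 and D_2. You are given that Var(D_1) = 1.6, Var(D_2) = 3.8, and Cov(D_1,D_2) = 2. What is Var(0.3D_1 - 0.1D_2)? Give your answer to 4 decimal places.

0.0620

Var(0.3D_1 - 0.1D_2) = (0.3)²·Var(D_1) + (-0.1)²·Var(D_2) + 2·(0.3)·(-0.1)·Cov(D_1,D_2)
= 0.09·1.6 + 0.01·3.8 + -0.06·2 = 0.062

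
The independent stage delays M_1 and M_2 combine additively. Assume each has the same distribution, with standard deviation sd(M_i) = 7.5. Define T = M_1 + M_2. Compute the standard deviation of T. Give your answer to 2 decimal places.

var(M_i) = (7.5)² = 56.25
By independence, var(T) = (1)²var(M_1) + (1)²var(M_2)
= (1)²·56.25 + (1)²·56.25 = 112.5
sd(T) = √112.5 ≈ 10.61

10.61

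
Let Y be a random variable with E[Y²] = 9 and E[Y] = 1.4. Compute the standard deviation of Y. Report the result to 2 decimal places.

2.65

V(Y) = 9 − (1.4)² = 7.04
sd(Y) = √7.04 ≈ 2.65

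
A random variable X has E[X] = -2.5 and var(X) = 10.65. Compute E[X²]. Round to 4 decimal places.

16.9000

E[X²] = var(X) + (E[X])² = 10.65 + (-2.5)² = 16.9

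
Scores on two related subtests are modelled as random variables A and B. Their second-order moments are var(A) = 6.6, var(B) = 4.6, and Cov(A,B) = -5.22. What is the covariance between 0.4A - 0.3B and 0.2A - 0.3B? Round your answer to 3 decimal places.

1.882

Cov(0.4A - 0.3B, 0.2A - 0.3B) = (0.4)(0.2)var(A) + (-0.3)(-0.3)var(B) + [(0.4)(-0.3) + (-0.3)(0.2)]Cov(A,B)
= 0.08·6.6 + 0.09·4.6 + -0.18·-5.22 = 1.8816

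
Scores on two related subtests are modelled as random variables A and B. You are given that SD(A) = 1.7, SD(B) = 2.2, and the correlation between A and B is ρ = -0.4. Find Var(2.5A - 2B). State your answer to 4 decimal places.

Var(A) = (1.7)² = 2.89;  Var(B) = (2.2)² = 4.84
Cov(A,B) = ρ·SD(A)·SD(B) = -0.4·1.7·2.2 = -1.496
Var(2.5A - 2B) = (2.5)²·Var(A) + (-2)²·Var(B) + 2·(2.5)·(-2)·Cov(A,B)
= 6.25·2.89 + 4·4.84 + -10·-1.496 = 52.3825

52.3825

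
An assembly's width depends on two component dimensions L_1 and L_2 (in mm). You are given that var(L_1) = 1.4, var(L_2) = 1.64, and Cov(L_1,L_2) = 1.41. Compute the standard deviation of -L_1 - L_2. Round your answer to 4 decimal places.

2.4207

var(-L_1 - L_2) = (-1)²·var(L_1) + (-1)²·var(L_2) + 2·(-1)·(-1)·Cov(L_1,L_2)
= 1·1.4 + 1·1.64 + 2·1.41 = 5.86
σ(-L_1 - L_2) = √5.86 ≈ 2.4207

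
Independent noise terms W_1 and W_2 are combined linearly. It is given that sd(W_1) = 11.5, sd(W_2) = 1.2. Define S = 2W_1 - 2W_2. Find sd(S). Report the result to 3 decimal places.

Var(W_1) = 132.25, Var(W_2) = 1.44
By independence, Var(S) = (2)²Var(W_1) + (-2)²Var(W_2)
= (2)²·132.25 + (-2)²·1.44 = 534.76
sd(S) = √534.76 ≈ 23.125

23.125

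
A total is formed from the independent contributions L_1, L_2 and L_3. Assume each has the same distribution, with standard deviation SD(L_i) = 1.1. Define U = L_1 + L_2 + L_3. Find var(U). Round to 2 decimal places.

3.63

var(L_i) = (1.1)² = 1.21
By independence, var(U) = (1)²var(L_1) + (1)²var(L_2) + (1)²var(L_3)
= (1)²·1.21 + (1)²·1.21 + (1)²·1.21 = 3.63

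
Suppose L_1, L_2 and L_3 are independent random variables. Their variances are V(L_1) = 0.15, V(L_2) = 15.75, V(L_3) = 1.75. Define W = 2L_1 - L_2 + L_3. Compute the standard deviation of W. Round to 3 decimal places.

By independence, V(W) = (2)²V(L_1) + (-1)²V(L_2) + (1)²V(L_3)
= (2)²·0.15 + (-1)²·15.75 + (1)²·1.75 = 18.1
SD(W) = √18.1 ≈ 4.254

4.254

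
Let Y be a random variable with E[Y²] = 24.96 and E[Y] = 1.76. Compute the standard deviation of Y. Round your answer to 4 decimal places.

4.6757

Var(Y) = 24.96 − (1.76)² = 21.8624
sd(Y) = √21.8624 ≈ 4.6757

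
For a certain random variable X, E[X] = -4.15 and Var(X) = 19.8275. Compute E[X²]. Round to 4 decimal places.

E[X²] = Var(X) + (E[X])² = 19.8275 + (-4.15)² = 37.05

37.0500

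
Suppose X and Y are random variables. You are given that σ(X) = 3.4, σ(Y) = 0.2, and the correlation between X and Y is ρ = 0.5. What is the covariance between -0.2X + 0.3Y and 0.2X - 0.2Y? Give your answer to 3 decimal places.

Var(X) = (3.4)² = 11.56;  Var(Y) = (0.2)² = 0.04
Cov(X,Y) = ρ·σ(X)·σ(Y) = 0.5·3.4·0.2 = 0.34
Cov(-0.2X + 0.3Y, 0.2X - 0.2Y) = (-0.2)(0.2)Var(X) + (0.3)(-0.2)Var(Y) + [(-0.2)(-0.2) + (0.3)(0.2)]Cov(X,Y)
= -0.04·11.56 + -0.06·0.04 + 0.1·0.34 = -0.4308

-0.431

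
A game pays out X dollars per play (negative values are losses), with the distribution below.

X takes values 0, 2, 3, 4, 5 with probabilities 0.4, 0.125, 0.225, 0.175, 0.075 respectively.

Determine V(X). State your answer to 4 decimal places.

3.2000

E[X] = (0)(0.4) + (2)(0.125) + (3)(0.225) + (4)(0.175) + (5)(0.075) = 2
E[X²] = (0)²(0.4) + (2)²(0.125) + (3)²(0.225) + (4)²(0.175) + (5)²(0.075) = 7.2
V(X) = E[X²] − (E[X])² = 7.2 − (2)² = 3.2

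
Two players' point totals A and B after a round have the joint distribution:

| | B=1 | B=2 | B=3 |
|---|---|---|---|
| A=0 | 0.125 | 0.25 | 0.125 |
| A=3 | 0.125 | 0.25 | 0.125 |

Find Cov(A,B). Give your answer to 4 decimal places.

E[A] = 1.5,  E[B] = 2
E[AB] = 3
Cov(A,B) = E[AB] − E[A]E[B] = 3 − (1.5)(2) = 0

0.0000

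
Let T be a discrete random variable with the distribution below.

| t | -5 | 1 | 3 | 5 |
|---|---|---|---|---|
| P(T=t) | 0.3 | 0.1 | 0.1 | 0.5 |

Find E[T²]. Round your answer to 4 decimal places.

21.0000

E[T²] = (-5)²(0.3) + (1)²(0.1) + (3)²(0.1) + (5)²(0.5) = 21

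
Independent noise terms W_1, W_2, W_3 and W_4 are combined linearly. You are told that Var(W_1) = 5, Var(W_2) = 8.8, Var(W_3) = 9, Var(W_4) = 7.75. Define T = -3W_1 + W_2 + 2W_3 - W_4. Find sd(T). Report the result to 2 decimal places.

By independence, Var(T) = (-3)²Var(W_1) + (1)²Var(W_2) + (2)²Var(W_3) + (-1)²Var(W_4)
= (-3)²·5 + (1)²·8.8 + (2)²·9 + (-1)²·7.75 = 97.55
sd(T) = √97.55 ≈ 9.88

9.88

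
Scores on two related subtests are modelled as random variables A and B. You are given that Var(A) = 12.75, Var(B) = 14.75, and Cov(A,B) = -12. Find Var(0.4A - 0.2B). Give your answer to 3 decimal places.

Var(0.4A - 0.2B) = (0.4)²·Var(A) + (-0.2)²·Var(B) + 2·(0.4)·(-0.2)·Cov(A,B)
= 0.16·12.75 + 0.04·14.75 + -0.16·-12 = 4.55

4.550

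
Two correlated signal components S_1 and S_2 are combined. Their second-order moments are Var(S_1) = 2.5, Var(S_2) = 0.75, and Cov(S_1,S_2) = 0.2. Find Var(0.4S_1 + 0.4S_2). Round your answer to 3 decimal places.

0.584

Var(0.4S_1 + 0.4S_2) = (0.4)²·Var(S_1) + (0.4)²·Var(S_2) + 2·(0.4)·(0.4)·Cov(S_1,S_2)
= 0.16·2.5 + 0.16·0.75 + 0.32·0.2 = 0.584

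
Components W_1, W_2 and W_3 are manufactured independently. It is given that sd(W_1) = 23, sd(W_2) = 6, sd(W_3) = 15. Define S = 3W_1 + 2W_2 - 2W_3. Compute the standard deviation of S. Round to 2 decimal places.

76.19

V(W_1) = 529, V(W_2) = 36, V(W_3) = 225
By independence, V(S) = (3)²V(W_1) + (2)²V(W_2) + (-2)²V(W_3)
= (3)²·529 + (2)²·36 + (-2)²·225 = 5805
sd(S) = √5805 ≈ 76.19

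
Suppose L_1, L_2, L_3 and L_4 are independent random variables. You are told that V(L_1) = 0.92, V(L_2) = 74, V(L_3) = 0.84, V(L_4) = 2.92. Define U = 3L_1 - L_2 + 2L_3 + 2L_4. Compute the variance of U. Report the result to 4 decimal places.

By independence, V(U) = (3)²V(L_1) + (-1)²V(L_2) + (2)²V(L_3) + (2)²V(L_4)
= (3)²·0.92 + (-1)²·74 + (2)²·0.84 + (2)²·2.92 = 97.32

97.3200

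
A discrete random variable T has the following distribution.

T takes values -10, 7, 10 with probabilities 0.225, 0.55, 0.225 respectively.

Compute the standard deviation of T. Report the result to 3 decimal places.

7.558

E[T] = (-10)(0.225) + (7)(0.55) + (10)(0.225) = 3.85
E[T²] = (-10)²(0.225) + (7)²(0.55) + (10)²(0.225) = 71.95
Var(T) = E[T²] − (E[T])² = 71.95 − (3.85)² = 57.1275
SD(T) = √57.1275 ≈ 7.558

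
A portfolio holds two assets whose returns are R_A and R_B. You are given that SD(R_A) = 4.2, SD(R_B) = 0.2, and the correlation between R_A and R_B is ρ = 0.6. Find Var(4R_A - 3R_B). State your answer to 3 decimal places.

Var(R_A) = (4.2)² = 17.64;  Var(R_B) = (0.2)² = 0.04
cov(R_A,R_B) = ρ·SD(R_A)·SD(R_B) = 0.6·4.2·0.2 = 0.504
Var(4R_A - 3R_B) = (4)²·Var(R_A) + (-3)²·Var(R_B) + 2·(4)·(-3)·cov(R_A,R_B)
= 16·17.64 + 9·0.04 + -24·0.504 = 270.504

270.504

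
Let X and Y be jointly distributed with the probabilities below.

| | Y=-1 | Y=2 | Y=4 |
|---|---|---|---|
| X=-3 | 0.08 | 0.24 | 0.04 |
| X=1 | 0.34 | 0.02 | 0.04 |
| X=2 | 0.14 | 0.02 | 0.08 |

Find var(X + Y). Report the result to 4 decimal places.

E[X] = -0.2,  E[Y] = 0.64,  E[XY] = -1.38
var(X) = 4.6 − (-0.2)² = 4.56;  var(Y) = 4.24 − (0.64)² = 3.8304
Cov(X,Y) = -1.38 − (-0.2)(0.64) = -1.252
var(X + Y) = (1)²·4.56 + (1)²·3.8304 + 2·(1)·(1)·-1.252 = 5.8864

5.8864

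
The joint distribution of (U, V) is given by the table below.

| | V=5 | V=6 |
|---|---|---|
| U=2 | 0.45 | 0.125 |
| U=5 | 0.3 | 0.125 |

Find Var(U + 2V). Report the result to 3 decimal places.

E[U] = 3.275,  E[V] = 5.25,  E[UV] = 17.25
Var(U) = 12.925 − (3.275)² = 2.199375;  Var(V) = 27.75 − (5.25)² = 0.1875
Cov(U,V) = 17.25 − (3.275)(5.25) = 0.05625
Var(U + 2V) = (1)²·2.199375 + (2)²·0.1875 + 2·(1)·(2)·0.05625 = 3.174375

3.174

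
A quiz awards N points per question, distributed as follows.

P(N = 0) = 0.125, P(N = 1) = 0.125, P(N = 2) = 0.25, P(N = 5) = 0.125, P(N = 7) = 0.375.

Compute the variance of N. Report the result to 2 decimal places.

7.61

E[N] = (0)(0.125) + (1)(0.125) + (2)(0.25) + (5)(0.125) + (7)(0.375) = 3.875
E[N²] = (0)²(0.125) + (1)²(0.125) + (2)²(0.25) + (5)²(0.125) + (7)²(0.375) = 22.625
var(N) = E[N²] − (E[N])² = 22.625 − (3.875)² = 7.609375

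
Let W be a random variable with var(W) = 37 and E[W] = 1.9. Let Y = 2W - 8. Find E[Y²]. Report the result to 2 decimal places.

165.64

E[2W - 8] = 2·1.9 − 8 = -4.2
var(2W - 8) = (2)²·37 = 148
E[Y²] = var(Y) + (E[Y])² = 148 + (-4.2)² = 165.64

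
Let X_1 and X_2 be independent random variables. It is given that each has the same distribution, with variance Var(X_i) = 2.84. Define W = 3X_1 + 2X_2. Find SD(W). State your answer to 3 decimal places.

6.076

By independence, Var(W) = (3)²Var(X_1) + (2)²Var(X_2)
= (3)²·2.84 + (2)²·2.84 = 36.92
SD(W) = √36.92 ≈ 6.076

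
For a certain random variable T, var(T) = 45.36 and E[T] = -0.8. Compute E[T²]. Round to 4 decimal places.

E[T²] = var(T) + (E[T])² = 45.36 + (-0.8)² = 46

46.0000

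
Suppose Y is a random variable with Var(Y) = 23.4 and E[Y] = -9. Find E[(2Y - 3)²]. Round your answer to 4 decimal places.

E[2Y - 3] = 2·-9 − 3 = -21
Var(2Y - 3) = (2)²·23.4 = 93.6
E[(2Y - 3)²] = Var((2Y - 3)) + (E[(2Y - 3)])² = 93.6 + (-21)² = 534.6

534.6000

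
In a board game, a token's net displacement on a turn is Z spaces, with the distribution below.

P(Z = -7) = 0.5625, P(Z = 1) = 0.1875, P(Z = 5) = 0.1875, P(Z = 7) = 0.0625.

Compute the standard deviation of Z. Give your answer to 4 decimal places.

E[Z] = (-7)(0.5625) + (1)(0.1875) + (5)(0.1875) + (7)(0.0625) = -2.375
E[Z²] = (-7)²(0.5625) + (1)²(0.1875) + (5)²(0.1875) + (7)²(0.0625) = 35.5
V(Z) = E[Z²] − (E[Z])² = 35.5 − (-2.375)² = 29.859375
sd(Z) = √29.859375 ≈ 5.4644

5.4644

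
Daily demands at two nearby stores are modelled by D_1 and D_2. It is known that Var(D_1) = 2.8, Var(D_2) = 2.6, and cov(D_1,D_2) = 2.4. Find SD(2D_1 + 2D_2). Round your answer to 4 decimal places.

Var(2D_1 + 2D_2) = (2)²·Var(D_1) + (2)²·Var(D_2) + 2·(2)·(2)·cov(D_1,D_2)
= 4·2.8 + 4·2.6 + 8·2.4 = 40.8
SD(2D_1 + 2D_2) = √40.8 ≈ 6.3875

6.3875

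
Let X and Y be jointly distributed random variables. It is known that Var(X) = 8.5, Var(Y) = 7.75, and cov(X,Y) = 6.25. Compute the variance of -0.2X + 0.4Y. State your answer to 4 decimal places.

0.5800

Var(-0.2X + 0.4Y) = (-0.2)²·Var(X) + (0.4)²·Var(Y) + 2·(-0.2)·(0.4)·cov(X,Y)
= 0.04·8.5 + 0.16·7.75 + -0.16·6.25 = 0.58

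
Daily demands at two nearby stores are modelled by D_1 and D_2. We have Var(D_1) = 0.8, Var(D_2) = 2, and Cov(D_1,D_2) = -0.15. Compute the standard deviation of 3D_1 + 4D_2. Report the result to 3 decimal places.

Var(3D_1 + 4D_2) = (3)²·Var(D_1) + (4)²·Var(D_2) + 2·(3)·(4)·Cov(D_1,D_2)
= 9·0.8 + 16·2 + 24·-0.15 = 35.6
SD(3D_1 + 4D_2) = √35.6 ≈ 5.967

5.967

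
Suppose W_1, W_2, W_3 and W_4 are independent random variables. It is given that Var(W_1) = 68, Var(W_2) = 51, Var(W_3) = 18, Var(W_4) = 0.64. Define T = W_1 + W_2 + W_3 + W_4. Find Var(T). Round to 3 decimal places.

137.640

By independence, Var(T) = (1)²Var(W_1) + (1)²Var(W_2) + (1)²Var(W_3) + (1)²Var(W_4)
= (1)²·68 + (1)²·51 + (1)²·18 + (1)²·0.64 = 137.64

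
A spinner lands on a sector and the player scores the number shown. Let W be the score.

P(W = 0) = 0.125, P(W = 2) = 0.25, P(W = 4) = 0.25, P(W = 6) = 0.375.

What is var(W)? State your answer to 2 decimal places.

4.44

E[W] = (0)(0.125) + (2)(0.25) + (4)(0.25) + (6)(0.375) = 3.75
E[W²] = (0)²(0.125) + (2)²(0.25) + (4)²(0.25) + (6)²(0.375) = 18.5
var(W) = E[W²] − (E[W])² = 18.5 − (3.75)² = 4.4375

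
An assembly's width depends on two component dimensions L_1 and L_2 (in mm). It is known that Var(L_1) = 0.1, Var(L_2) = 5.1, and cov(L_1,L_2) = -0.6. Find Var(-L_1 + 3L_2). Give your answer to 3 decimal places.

49.600

Var(-L_1 + 3L_2) = (-1)²·Var(L_1) + (3)²·Var(L_2) + 2·(-1)·(3)·cov(L_1,L_2)
= 1·0.1 + 9·5.1 + -6·-0.6 = 49.6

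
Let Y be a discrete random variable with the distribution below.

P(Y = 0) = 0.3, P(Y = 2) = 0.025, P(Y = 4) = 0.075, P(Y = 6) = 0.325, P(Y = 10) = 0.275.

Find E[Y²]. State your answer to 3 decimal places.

40.500

E[Y²] = (0)²(0.3) + (2)²(0.025) + (4)²(0.075) + (6)²(0.325) + (10)²(0.275) = 40.5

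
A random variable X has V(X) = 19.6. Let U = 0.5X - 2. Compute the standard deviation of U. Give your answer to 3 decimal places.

2.214

V(0.5X - 2) = (0.5)²·19.6 = 4.9
σ(U) = √4.9 ≈ 2.214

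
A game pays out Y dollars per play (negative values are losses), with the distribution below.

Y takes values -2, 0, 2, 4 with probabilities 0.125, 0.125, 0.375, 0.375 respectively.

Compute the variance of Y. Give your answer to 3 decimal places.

4.000

E[Y] = (-2)(0.125) + (0)(0.125) + (2)(0.375) + (4)(0.375) = 2
E[Y²] = (-2)²(0.125) + (0)²(0.125) + (2)²(0.375) + (4)²(0.375) = 8
Var(Y) = E[Y²] − (E[Y])² = 8 − (2)² = 4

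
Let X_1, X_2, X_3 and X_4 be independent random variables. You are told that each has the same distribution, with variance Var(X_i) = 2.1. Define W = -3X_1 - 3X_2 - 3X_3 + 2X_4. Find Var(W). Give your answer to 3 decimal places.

By independence, Var(W) = (-3)²Var(X_1) + (-3)²Var(X_2) + (-3)²Var(X_3) + (2)²Var(X_4)
= (-3)²·2.1 + (-3)²·2.1 + (-3)²·2.1 + (2)²·2.1 = 65.1

65.100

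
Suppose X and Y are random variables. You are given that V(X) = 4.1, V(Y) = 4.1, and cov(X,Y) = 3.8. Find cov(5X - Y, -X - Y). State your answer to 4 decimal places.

cov(5X - Y, -X - Y) = (5)(-1)V(X) + (-1)(-1)V(Y) + [(5)(-1) + (-1)(-1)]cov(X,Y)
= -5·4.1 + 1·4.1 + -4·3.8 = -31.6

-31.6000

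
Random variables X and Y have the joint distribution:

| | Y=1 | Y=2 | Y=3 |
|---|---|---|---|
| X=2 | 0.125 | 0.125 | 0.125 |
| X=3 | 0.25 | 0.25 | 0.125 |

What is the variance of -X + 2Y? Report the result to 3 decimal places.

E[X] = 2.625,  E[Y] = 1.875,  E[XY] = 4.875
var(X) = 7.125 − (2.625)² = 0.234375;  var(Y) = 4.125 − (1.875)² = 0.609375
cov(X,Y) = 4.875 − (2.625)(1.875) = -0.046875
var(-X + 2Y) = (-1)²·0.234375 + (2)²·0.609375 + 2·(-1)·(2)·-0.046875 = 2.859375

2.859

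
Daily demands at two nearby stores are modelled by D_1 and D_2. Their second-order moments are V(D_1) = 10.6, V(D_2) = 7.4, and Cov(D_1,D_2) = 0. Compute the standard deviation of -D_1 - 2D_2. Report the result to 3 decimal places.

6.340

V(-D_1 - 2D_2) = (-1)²·V(D_1) + (-2)²·V(D_2) + 2·(-1)·(-2)·Cov(D_1,D_2)
= 1·10.6 + 4·7.4 + 4·0 = 40.2
SD(-D_1 - 2D_2) = √40.2 ≈ 6.340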